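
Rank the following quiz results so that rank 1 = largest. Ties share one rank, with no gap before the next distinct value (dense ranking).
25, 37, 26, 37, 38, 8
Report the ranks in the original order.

Sorted (descending): 38, 37, 37, 26, 25, 8
The 2 values of 37 share dense rank 2.
Remaining distinct values take the next consecutive integers.

4, 2, 3, 2, 1, 5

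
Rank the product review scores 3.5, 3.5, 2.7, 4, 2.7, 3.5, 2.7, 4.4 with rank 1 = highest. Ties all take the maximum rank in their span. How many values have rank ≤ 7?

5

Sorted (descending): 4.4, 4, 3.5, 3.5, 3.5, 2.7, 2.7, 2.7
The 3 values of 3.5 occupy positions 3–5 → each gets rank 5.
The 3 values of 2.7 occupy positions 6–8 → each gets rank 8.
Ranks ≤ 7: {1, 2, 5, 5, 5} → 5 values.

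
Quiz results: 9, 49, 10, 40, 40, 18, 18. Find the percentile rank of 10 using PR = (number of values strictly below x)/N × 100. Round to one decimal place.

14.3

N = 7.
Strictly below 10: 1. Equal to 10: 1.
PR = 1/7 × 100 = 14.3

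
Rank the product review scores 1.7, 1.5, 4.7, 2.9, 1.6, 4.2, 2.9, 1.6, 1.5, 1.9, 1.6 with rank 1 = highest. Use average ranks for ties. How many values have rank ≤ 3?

2

Sorted (descending): 4.7, 4.2, 2.9, 2.9, 1.9, 1.7, 1.6, 1.6, 1.6, 1.5, 1.5
The 2 values of 2.9 occupy positions 3–4 → average rank (3+4)/2 = 3.5.
The 3 values of 1.6 occupy positions 7–9 → average rank 8.
The 2 values of 1.5 occupy positions 10–11 → average rank (10+11)/2 = 10.5.
Ranks ≤ 3: {1, 2} → 2 values.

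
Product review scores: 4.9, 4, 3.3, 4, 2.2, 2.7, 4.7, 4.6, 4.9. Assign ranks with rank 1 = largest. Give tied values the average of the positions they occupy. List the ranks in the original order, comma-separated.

1.5, 5.5, 7, 5.5, 9, 8, 3, 4, 1.5

Sorted (descending): 4.9, 4.9, 4.7, 4.6, 4, 4, 3.3, 2.7, 2.2
The 2 values of 4.9 occupy positions 1–2 → average rank (1+2)/2 = 1.5.
The 2 values of 4 occupy positions 5–6 → average rank (5+6)/2 = 5.5.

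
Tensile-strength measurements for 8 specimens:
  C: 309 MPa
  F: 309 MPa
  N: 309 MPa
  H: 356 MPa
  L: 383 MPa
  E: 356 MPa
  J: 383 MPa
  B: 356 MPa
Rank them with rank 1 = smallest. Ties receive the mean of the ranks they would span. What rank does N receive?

Sorted (ascending): 309, 309, 309, 356, 356, 356, 383, 383
The 3 values of 309 occupy positions 1–3 → average rank 2.
The 3 values of 356 occupy positions 4–6 → average rank 5.
The 2 values of 383 occupy positions 7–8 → average rank (7+8)/2 = 7.5.
N has value 309 MPa → rank 2.

2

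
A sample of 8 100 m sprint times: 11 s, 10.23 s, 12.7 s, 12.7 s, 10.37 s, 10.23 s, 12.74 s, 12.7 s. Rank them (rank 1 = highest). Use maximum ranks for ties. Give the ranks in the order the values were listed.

5, 8, 4, 4, 6, 8, 1, 4

Sorted (descending): 12.74, 12.7, 12.7, 12.7, 11, 10.37, 10.23, 10.23
The 3 values of 12.7 occupy positions 2–4 → each gets rank 4.
The 2 values of 10.23 occupy positions 7–8 → each gets rank 8.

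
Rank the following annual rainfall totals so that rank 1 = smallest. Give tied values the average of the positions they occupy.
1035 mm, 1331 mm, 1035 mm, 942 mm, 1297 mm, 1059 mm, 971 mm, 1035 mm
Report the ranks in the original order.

Sorted (ascending): 942, 971, 1035, 1035, 1035, 1059, 1297, 1331
The 3 values of 1035 occupy positions 3–5 → average rank 4.

4, 8, 4, 1, 7, 6, 2, 4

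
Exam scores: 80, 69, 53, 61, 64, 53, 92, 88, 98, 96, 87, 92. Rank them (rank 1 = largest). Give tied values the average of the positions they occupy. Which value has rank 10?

61

Sorted (descending): 98, 96, 92, 92, 88, 87, 80, 69, 64, 61, 53, 53
The 2 values of 92 occupy positions 3–4 → average rank (3+4)/2 = 3.5.
The 2 values of 53 occupy positions 11–12 → average rank (11+12)/2 = 11.5.
Rank 10 → value 61.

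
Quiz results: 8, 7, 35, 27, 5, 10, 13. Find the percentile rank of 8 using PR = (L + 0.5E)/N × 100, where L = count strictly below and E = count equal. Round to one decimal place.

N = 7.
Strictly below 8: 2. Equal to 8: 1.
PR = (2 + 0.5·1)/7 × 100 = 35.7

35.7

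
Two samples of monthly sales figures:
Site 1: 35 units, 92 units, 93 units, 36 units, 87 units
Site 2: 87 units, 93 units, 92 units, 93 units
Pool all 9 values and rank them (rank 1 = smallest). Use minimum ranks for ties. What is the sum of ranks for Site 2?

22

Sorted (ascending): 35, 36, 87, 87, 92, 92, 93, 93, 93
The 2 values of 87 occupy positions 3–4 → each gets rank 3.
The 2 values of 92 occupy positions 5–6 → each gets rank 5.
The 3 values of 93 occupy positions 7–9 → each gets rank 7.
Site 2 values → pooled ranks: 87→3, 93→7, 92→5, 93→7
Rank sum = 3 + 7 + 5 + 7 = 22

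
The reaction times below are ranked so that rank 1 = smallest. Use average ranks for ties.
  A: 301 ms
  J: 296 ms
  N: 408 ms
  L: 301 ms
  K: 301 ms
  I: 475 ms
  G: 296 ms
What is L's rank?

4

Sorted (ascending): 296, 296, 301, 301, 301, 408, 475
The 2 values of 296 occupy positions 1–2 → average rank (1+2)/2 = 1.5.
The 3 values of 301 occupy positions 3–5 → average rank 4.
L has value 301 ms → rank 4.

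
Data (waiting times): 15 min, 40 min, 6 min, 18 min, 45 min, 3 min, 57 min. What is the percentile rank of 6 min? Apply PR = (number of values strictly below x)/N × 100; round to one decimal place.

14.3

N = 7.
Strictly below 6: 1. Equal to 6: 1.
PR = 1/7 × 100 = 14.3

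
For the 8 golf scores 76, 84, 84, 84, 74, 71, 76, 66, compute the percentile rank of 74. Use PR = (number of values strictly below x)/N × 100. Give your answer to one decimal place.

25.0

N = 8.
Strictly below 74: 2. Equal to 74: 1.
PR = 2/8 × 100 = 25.0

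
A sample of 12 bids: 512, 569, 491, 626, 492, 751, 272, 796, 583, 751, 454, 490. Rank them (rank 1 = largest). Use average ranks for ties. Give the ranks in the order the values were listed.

Sorted (descending): 796, 751, 751, 626, 583, 569, 512, 492, 491, 490, 454, 272
The 2 values of 751 occupy positions 2–3 → average rank (2+3)/2 = 2.5.

7, 6, 9, 4, 8, 2.5, 12, 1, 5, 2.5, 11, 10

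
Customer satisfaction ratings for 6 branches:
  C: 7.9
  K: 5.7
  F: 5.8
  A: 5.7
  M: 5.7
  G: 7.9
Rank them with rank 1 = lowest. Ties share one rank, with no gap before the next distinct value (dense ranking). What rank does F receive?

Sorted (ascending): 5.7, 5.7, 5.7, 5.8, 7.9, 7.9
The 3 values of 5.7 share dense rank 1.
The 2 values of 7.9 share dense rank 3.
Remaining distinct values take the next consecutive integers.
F has value 5.8 → rank 2.

2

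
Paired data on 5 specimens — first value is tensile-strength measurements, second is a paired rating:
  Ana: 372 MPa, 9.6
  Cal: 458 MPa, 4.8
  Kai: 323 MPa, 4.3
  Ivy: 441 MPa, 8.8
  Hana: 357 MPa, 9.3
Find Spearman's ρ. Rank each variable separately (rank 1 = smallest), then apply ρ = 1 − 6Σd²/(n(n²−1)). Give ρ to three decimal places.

Ranks of variable 1: 3, 5, 1, 4, 2
Ranks of variable 2: 5, 2, 1, 3, 4
d = r₁ − r₂: -2, 3, 0, 1, -2
d²: 4, 9, 0, 1, 4; Σd² = 18
ρ = 1 − 6·18/(5·24) = 1 − 108/120 = 0.100

0.100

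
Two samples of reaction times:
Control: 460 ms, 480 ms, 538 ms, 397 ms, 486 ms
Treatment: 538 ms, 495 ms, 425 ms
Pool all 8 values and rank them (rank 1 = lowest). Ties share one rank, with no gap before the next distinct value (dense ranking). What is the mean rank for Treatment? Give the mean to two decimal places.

5.00

Sorted (ascending): 397, 425, 460, 480, 486, 495, 538, 538
The 2 values of 538 share dense rank 7.
Remaining distinct values take the next consecutive integers.
Treatment values → pooled ranks: 538→7, 495→6, 425→2
Mean rank = (7 + 6 + 2) / 3 = 5.00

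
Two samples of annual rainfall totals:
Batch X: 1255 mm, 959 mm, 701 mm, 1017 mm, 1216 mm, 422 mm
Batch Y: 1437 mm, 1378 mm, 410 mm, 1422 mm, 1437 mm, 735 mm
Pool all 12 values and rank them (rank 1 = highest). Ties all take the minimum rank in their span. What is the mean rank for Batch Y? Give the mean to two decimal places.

Sorted (descending): 1437, 1437, 1422, 1378, 1255, 1216, 1017, 959, 735, 701, 422, 410
The 2 values of 1437 occupy positions 1–2 → each gets rank 1.
Batch Y values → pooled ranks: 1437→1, 1378→4, 410→12, 1422→3, 1437→1, 735→9
Mean rank = (1 + 4 + 12 + 3 + 1 + 9) / 6 = 5.00

5.00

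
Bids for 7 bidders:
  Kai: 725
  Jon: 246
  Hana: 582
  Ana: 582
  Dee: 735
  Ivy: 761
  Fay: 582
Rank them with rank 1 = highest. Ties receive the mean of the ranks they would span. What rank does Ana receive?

5

Sorted (descending): 761, 735, 725, 582, 582, 582, 246
The 3 values of 582 occupy positions 4–6 → average rank 5.
Ana has value 582 → rank 5.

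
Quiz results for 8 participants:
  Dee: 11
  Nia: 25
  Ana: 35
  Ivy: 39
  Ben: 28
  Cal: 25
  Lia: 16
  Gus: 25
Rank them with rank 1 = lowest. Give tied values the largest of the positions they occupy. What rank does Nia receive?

Sorted (ascending): 11, 16, 25, 25, 25, 28, 35, 39
The 3 values of 25 occupy positions 3–5 → each gets rank 5.
Nia has value 25 → rank 5.

5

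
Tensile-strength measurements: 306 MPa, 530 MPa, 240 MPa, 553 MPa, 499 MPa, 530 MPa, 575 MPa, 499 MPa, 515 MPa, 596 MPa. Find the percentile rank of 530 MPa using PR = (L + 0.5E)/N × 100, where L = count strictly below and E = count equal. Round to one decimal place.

N = 10.
Strictly below 530: 5. Equal to 530: 2.
PR = (5 + 0.5·2)/10 × 100 = 60.0

60.0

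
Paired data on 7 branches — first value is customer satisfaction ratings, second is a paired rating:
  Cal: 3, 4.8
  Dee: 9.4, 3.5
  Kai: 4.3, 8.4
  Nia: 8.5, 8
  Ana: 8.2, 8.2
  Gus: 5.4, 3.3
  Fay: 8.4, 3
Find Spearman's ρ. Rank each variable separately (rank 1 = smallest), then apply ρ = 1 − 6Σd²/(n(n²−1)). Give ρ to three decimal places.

-0.286

Ranks of variable 1: 1, 7, 2, 6, 4, 3, 5
Ranks of variable 2: 4, 3, 7, 5, 6, 2, 1
d = r₁ − r₂: -3, 4, -5, 1, -2, 1, 4
d²: 9, 16, 25, 1, 4, 1, 16; Σd² = 72
ρ = 1 − 6·72/(7·48) = 1 − 432/336 = -0.286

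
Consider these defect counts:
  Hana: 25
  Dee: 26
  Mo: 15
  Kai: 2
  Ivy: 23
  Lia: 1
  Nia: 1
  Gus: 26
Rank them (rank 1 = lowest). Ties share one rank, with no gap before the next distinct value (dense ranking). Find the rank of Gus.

6

Sorted (ascending): 1, 1, 2, 15, 23, 25, 26, 26
The 2 values of 1 share dense rank 1.
The 2 values of 26 share dense rank 6.
Remaining distinct values take the next consecutive integers.
Gus has value 26 → rank 6.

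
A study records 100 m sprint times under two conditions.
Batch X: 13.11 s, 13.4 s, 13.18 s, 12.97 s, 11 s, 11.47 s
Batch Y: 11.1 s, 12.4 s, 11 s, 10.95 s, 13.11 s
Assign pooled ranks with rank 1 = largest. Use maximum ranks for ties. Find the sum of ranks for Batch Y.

Sorted (descending): 13.4, 13.18, 13.11, 13.11, 12.97, 12.4, 11.47, 11.1, 11, 11, 10.95
The 2 values of 13.11 occupy positions 3–4 → each gets rank 4.
The 2 values of 11 occupy positions 9–10 → each gets rank 10.
Batch Y values → pooled ranks: 11.1→8, 12.4→6, 11→10, 10.95→11, 13.11→4
Rank sum = 8 + 6 + 10 + 11 + 4 = 39

39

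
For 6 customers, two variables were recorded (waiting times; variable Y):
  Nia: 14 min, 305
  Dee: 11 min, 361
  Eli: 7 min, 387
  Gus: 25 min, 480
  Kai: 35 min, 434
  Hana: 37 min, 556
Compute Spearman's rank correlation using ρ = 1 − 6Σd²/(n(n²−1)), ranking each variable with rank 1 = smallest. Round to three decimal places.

0.714

Ranks of variable 1: 3, 2, 1, 4, 5, 6
Ranks of variable 2: 1, 2, 3, 5, 4, 6
d = r₁ − r₂: 2, 0, -2, -1, 1, 0
d²: 4, 0, 4, 1, 1, 0; Σd² = 10
ρ = 1 − 6·10/(6·35) = 1 − 60/210 = 0.714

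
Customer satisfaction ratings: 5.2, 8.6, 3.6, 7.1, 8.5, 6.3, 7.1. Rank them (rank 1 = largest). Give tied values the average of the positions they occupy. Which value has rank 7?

Sorted (descending): 8.6, 8.5, 7.1, 7.1, 6.3, 5.2, 3.6
The 2 values of 7.1 occupy positions 3–4 → average rank (3+4)/2 = 3.5.
Rank 7 → value 3.6.

3.6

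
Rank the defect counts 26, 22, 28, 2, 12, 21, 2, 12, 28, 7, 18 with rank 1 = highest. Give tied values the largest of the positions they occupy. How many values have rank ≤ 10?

Sorted (descending): 28, 28, 26, 22, 21, 18, 12, 12, 7, 2, 2
The 2 values of 28 occupy positions 1–2 → each gets rank 2.
The 2 values of 12 occupy positions 7–8 → each gets rank 8.
The 2 values of 2 occupy positions 10–11 → each gets rank 11.
Ranks ≤ 10: {2, 2, 3, 4, 5, 6, 8, 8, 9} → 9 values.

9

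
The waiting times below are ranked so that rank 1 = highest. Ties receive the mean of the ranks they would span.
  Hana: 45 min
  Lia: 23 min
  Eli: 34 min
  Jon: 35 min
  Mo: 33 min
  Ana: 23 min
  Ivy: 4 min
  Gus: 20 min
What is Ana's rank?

5.5

Sorted (descending): 45, 35, 34, 33, 23, 23, 20, 4
The 2 values of 23 occupy positions 5–6 → average rank (5+6)/2 = 5.5.
Ana has value 23 min → rank 5.5.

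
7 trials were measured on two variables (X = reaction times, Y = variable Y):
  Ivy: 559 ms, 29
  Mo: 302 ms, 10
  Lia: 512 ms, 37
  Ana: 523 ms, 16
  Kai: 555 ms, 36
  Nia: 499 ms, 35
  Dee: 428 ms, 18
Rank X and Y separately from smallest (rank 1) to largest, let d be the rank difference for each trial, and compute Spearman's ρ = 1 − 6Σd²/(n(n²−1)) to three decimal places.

0.429

Ranks of variable 1: 7, 1, 4, 5, 6, 3, 2
Ranks of variable 2: 4, 1, 7, 2, 6, 5, 3
d = r₁ − r₂: 3, 0, -3, 3, 0, -2, -1
d²: 9, 0, 9, 9, 0, 4, 1; Σd² = 32
ρ = 1 − 6·32/(7·48) = 1 − 192/336 = 0.429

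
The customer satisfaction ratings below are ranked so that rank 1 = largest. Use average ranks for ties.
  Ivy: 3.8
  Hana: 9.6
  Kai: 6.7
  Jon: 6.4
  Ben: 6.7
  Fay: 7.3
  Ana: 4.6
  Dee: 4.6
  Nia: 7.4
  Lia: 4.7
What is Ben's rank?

4.5

Sorted (descending): 9.6, 7.4, 7.3, 6.7, 6.7, 6.4, 4.7, 4.6, 4.6, 3.8
The 2 values of 6.7 occupy positions 4–5 → average rank (4+5)/2 = 4.5.
The 2 values of 4.6 occupy positions 8–9 → average rank (8+9)/2 = 8.5.
Ben has value 6.7 → rank 4.5.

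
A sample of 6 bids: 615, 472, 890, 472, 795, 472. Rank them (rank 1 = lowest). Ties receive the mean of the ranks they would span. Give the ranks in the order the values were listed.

4, 2, 6, 2, 5, 2

Sorted (ascending): 472, 472, 472, 615, 795, 890
The 3 values of 472 occupy positions 1–3 → average rank 2.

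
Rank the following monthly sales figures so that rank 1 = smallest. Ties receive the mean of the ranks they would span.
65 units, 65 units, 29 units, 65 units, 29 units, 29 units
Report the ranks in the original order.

Sorted (ascending): 29, 29, 29, 65, 65, 65
The 3 values of 29 occupy positions 1–3 → average rank 2.
The 3 values of 65 occupy positions 4–6 → average rank 5.

5, 5, 2, 5, 2, 2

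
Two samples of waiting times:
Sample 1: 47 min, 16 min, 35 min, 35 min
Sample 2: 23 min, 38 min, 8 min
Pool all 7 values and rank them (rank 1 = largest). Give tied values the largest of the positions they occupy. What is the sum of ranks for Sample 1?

15

Sorted (descending): 47, 38, 35, 35, 23, 16, 8
The 2 values of 35 occupy positions 3–4 → each gets rank 4.
Sample 1 values → pooled ranks: 47→1, 16→6, 35→4, 35→4
Rank sum = 1 + 6 + 4 + 4 = 15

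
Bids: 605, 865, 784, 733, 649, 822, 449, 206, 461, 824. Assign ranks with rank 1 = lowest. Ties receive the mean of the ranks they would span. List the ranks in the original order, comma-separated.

Sorted (ascending): 206, 449, 461, 605, 649, 733, 784, 822, 824, 865
No ties — each value takes its position as its rank.

4, 10, 7, 6, 5, 8, 2, 1, 3, 9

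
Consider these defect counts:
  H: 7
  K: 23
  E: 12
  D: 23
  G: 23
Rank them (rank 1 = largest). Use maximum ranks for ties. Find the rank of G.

Sorted (descending): 23, 23, 23, 12, 7
The 3 values of 23 occupy positions 1–3 → each gets rank 3.
G has value 23 → rank 3.

3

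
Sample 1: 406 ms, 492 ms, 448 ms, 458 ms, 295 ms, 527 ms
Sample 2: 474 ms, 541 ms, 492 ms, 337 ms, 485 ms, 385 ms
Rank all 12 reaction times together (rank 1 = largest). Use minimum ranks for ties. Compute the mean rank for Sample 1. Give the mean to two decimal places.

6.83

Sorted (descending): 541, 527, 492, 492, 485, 474, 458, 448, 406, 385, 337, 295
The 2 values of 492 occupy positions 3–4 → each gets rank 3.
Sample 1 values → pooled ranks: 406→9, 492→3, 448→8, 458→7, 295→12, 527→2
Mean rank = (9 + 3 + 8 + 7 + 12 + 2) / 6 = 6.83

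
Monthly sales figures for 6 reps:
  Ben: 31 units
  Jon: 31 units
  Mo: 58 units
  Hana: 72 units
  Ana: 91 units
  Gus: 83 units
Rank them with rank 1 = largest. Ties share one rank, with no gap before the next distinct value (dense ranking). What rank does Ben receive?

5

Sorted (descending): 91, 83, 72, 58, 31, 31
The 2 values of 31 share dense rank 5.
Remaining distinct values take the next consecutive integers.
Ben has value 31 units → rank 5.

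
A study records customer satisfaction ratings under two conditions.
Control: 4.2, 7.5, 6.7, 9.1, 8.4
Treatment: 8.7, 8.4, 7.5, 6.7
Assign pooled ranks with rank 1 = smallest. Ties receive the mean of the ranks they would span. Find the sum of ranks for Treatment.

21.5

Sorted (ascending): 4.2, 6.7, 6.7, 7.5, 7.5, 8.4, 8.4, 8.7, 9.1
The 2 values of 6.7 occupy positions 2–3 → average rank (2+3)/2 = 2.5.
The 2 values of 7.5 occupy positions 4–5 → average rank (4+5)/2 = 4.5.
The 2 values of 8.4 occupy positions 6–7 → average rank (6+7)/2 = 6.5.
Treatment values → pooled ranks: 8.7→8, 8.4→6.5, 7.5→4.5, 6.7→2.5
Rank sum = 8 + 6.5 + 4.5 + 2.5 = 21.5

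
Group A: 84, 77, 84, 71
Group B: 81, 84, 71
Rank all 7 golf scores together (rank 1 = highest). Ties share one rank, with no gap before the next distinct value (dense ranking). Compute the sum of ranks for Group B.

Sorted (descending): 84, 84, 84, 81, 77, 71, 71
The 3 values of 84 share dense rank 1.
The 2 values of 71 share dense rank 4.
Remaining distinct values take the next consecutive integers.
Group B values → pooled ranks: 81→2, 84→1, 71→4
Rank sum = 2 + 1 + 4 = 7

7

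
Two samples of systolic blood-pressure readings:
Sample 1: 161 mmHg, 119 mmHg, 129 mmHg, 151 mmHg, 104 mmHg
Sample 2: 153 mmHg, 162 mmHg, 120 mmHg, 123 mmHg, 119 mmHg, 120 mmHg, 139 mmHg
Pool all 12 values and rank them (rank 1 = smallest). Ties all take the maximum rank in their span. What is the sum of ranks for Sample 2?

Sorted (ascending): 104, 119, 119, 120, 120, 123, 129, 139, 151, 153, 161, 162
The 2 values of 119 occupy positions 2–3 → each gets rank 3.
The 2 values of 120 occupy positions 4–5 → each gets rank 5.
Sample 2 values → pooled ranks: 153→10, 162→12, 120→5, 123→6, 119→3, 120→5, 139→8
Rank sum = 10 + 12 + 5 + 6 + 3 + 5 + 8 = 49

49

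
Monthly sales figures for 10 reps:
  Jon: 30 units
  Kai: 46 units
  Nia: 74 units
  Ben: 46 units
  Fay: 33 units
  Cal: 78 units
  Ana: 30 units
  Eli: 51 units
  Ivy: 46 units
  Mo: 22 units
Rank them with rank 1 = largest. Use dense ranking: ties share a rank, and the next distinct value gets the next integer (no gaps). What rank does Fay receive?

5

Sorted (descending): 78, 74, 51, 46, 46, 46, 33, 30, 30, 22
The 3 values of 46 share dense rank 4.
The 2 values of 30 share dense rank 6.
Remaining distinct values take the next consecutive integers.
Fay has value 33 units → rank 5.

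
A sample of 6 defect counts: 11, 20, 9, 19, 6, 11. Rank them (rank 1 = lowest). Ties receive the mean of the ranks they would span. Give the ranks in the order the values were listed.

3.5, 6, 2, 5, 1, 3.5

Sorted (ascending): 6, 9, 11, 11, 19, 20
The 2 values of 11 occupy positions 3–4 → average rank (3+4)/2 = 3.5.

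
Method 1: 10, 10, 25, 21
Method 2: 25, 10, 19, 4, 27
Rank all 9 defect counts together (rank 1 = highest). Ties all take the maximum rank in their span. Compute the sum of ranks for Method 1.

Sorted (descending): 27, 25, 25, 21, 19, 10, 10, 10, 4
The 2 values of 25 occupy positions 2–3 → each gets rank 3.
The 3 values of 10 occupy positions 6–8 → each gets rank 8.
Method 1 values → pooled ranks: 10→8, 10→8, 25→3, 21→4
Rank sum = 8 + 8 + 3 + 4 = 23

23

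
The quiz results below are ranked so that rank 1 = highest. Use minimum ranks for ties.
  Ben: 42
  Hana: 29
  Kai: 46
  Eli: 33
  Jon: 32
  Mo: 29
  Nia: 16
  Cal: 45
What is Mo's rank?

6

Sorted (descending): 46, 45, 42, 33, 32, 29, 29, 16
The 2 values of 29 occupy positions 6–7 → each gets rank 6.
Mo has value 29 → rank 6.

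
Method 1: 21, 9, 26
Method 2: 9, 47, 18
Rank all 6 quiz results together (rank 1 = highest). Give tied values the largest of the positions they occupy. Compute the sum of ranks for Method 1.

11

Sorted (descending): 47, 26, 21, 18, 9, 9
The 2 values of 9 occupy positions 5–6 → each gets rank 6.
Method 1 values → pooled ranks: 21→3, 9→6, 26→2
Rank sum = 3 + 6 + 2 = 11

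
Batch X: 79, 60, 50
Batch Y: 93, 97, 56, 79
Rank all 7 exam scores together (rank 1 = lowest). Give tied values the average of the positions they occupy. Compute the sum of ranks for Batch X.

8.5

Sorted (ascending): 50, 56, 60, 79, 79, 93, 97
The 2 values of 79 occupy positions 4–5 → average rank (4+5)/2 = 4.5.
Batch X values → pooled ranks: 79→4.5, 60→3, 50→1
Rank sum = 4.5 + 3 + 1 = 8.5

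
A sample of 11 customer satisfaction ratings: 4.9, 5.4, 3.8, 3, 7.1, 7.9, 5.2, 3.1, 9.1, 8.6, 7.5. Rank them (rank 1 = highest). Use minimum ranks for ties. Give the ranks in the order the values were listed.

8, 6, 9, 11, 5, 3, 7, 10, 1, 2, 4

Sorted (descending): 9.1, 8.6, 7.9, 7.5, 7.1, 5.4, 5.2, 4.9, 3.8, 3.1, 3
No ties — each value takes its position as its rank.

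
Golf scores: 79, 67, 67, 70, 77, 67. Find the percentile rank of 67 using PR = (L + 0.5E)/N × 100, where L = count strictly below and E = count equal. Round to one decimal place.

N = 6.
Strictly below 67: 0. Equal to 67: 3.
PR = (0 + 0.5·3)/6 × 100 = 25.0

25.0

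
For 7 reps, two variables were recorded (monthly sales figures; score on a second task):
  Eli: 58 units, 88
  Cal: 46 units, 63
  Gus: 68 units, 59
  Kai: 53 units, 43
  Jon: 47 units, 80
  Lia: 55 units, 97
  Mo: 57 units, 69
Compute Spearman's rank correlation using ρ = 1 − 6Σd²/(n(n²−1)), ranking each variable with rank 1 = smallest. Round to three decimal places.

0.071

Ranks of variable 1: 6, 1, 7, 3, 2, 4, 5
Ranks of variable 2: 6, 3, 2, 1, 5, 7, 4
d = r₁ − r₂: 0, -2, 5, 2, -3, -3, 1
d²: 0, 4, 25, 4, 9, 9, 1; Σd² = 52
ρ = 1 − 6·52/(7·48) = 1 − 312/336 = 0.071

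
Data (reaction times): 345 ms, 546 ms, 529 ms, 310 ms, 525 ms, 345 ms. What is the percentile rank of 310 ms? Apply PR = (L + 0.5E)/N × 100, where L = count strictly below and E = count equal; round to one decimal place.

8.3

N = 6.
Strictly below 310: 0. Equal to 310: 1.
PR = (0 + 0.5·1)/6 × 100 = 8.3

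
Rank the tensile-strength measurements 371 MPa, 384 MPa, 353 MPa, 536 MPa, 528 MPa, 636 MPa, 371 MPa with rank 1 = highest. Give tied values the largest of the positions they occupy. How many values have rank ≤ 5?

Sorted (descending): 636, 536, 528, 384, 371, 371, 353
The 2 values of 371 occupy positions 5–6 → each gets rank 6.
Ranks ≤ 5: {1, 2, 3, 4} → 4 values.

4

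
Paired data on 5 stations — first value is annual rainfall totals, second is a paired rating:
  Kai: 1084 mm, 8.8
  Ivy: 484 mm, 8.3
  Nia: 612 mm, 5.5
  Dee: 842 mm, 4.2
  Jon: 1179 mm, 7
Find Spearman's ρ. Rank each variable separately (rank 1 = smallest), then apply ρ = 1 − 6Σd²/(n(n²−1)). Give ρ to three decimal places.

0.100

Ranks of variable 1: 4, 1, 2, 3, 5
Ranks of variable 2: 5, 4, 2, 1, 3
d = r₁ − r₂: -1, -3, 0, 2, 2
d²: 1, 9, 0, 4, 4; Σd² = 18
ρ = 1 − 6·18/(5·24) = 1 − 108/120 = 0.100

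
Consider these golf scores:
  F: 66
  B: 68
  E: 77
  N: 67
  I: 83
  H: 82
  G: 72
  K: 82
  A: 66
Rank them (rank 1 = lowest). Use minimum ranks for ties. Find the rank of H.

Sorted (ascending): 66, 66, 67, 68, 72, 77, 82, 82, 83
The 2 values of 66 occupy positions 1–2 → each gets rank 1.
The 2 values of 82 occupy positions 7–8 → each gets rank 7.
H has value 82 → rank 7.

7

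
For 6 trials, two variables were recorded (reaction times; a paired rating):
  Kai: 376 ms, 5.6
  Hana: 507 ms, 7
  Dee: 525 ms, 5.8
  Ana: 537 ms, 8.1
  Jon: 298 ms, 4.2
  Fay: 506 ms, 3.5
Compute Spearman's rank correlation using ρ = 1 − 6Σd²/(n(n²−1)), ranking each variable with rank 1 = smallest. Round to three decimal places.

Ranks of variable 1: 2, 4, 5, 6, 1, 3
Ranks of variable 2: 3, 5, 4, 6, 2, 1
d = r₁ − r₂: -1, -1, 1, 0, -1, 2
d²: 1, 1, 1, 0, 1, 4; Σd² = 8
ρ = 1 − 6·8/(6·35) = 1 − 48/210 = 0.771

0.771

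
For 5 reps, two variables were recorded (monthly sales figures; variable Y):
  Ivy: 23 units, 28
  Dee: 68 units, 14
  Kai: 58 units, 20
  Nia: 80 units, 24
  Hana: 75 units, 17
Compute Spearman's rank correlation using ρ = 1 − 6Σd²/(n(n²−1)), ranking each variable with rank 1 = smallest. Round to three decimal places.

Ranks of variable 1: 1, 3, 2, 5, 4
Ranks of variable 2: 5, 1, 3, 4, 2
d = r₁ − r₂: -4, 2, -1, 1, 2
d²: 16, 4, 1, 1, 4; Σd² = 26
ρ = 1 − 6·26/(5·24) = 1 − 156/120 = -0.300

-0.300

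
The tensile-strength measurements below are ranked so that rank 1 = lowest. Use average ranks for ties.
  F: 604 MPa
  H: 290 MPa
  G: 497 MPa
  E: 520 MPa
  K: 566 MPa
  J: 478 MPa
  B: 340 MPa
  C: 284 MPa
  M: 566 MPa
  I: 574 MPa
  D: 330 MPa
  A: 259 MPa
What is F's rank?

Sorted (ascending): 259, 284, 290, 330, 340, 478, 497, 520, 566, 566, 574, 604
The 2 values of 566 occupy positions 9–10 → average rank (9+10)/2 = 9.5.
F has value 604 MPa → rank 12.

12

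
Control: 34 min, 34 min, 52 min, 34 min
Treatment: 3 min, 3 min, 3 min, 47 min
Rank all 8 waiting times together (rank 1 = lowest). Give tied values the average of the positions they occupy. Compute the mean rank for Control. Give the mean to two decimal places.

5.75

Sorted (ascending): 3, 3, 3, 34, 34, 34, 47, 52
The 3 values of 3 occupy positions 1–3 → average rank 2.
The 3 values of 34 occupy positions 4–6 → average rank 5.
Control values → pooled ranks: 34→5, 34→5, 52→8, 34→5
Mean rank = (5 + 5 + 8 + 5) / 4 = 5.75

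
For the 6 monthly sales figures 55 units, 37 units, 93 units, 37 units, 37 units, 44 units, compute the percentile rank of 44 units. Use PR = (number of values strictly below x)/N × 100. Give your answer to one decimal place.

50.0

N = 6.
Strictly below 44: 3. Equal to 44: 1.
PR = 3/6 × 100 = 50.0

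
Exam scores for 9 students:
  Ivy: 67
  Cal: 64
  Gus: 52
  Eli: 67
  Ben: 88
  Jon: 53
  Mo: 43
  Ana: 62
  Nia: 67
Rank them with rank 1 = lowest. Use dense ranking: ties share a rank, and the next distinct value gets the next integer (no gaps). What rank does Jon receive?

3

Sorted (ascending): 43, 52, 53, 62, 64, 67, 67, 67, 88
The 3 values of 67 share dense rank 6.
Remaining distinct values take the next consecutive integers.
Jon has value 53 → rank 3.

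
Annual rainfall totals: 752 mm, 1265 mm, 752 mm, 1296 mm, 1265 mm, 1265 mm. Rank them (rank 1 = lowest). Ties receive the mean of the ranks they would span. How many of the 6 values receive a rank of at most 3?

Sorted (ascending): 752, 752, 1265, 1265, 1265, 1296
The 2 values of 752 occupy positions 1–2 → average rank (1+2)/2 = 1.5.
The 3 values of 1265 occupy positions 3–5 → average rank 4.
Ranks ≤ 3: {1.5, 1.5} → 2 values.

2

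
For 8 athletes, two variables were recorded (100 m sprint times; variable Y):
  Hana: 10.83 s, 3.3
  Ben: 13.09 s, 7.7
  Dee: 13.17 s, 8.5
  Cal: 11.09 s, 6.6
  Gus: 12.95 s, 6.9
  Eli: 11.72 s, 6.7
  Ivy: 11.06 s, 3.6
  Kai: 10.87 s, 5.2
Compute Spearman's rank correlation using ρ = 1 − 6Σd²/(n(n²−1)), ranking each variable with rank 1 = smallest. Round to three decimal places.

Ranks of variable 1: 1, 7, 8, 4, 6, 5, 3, 2
Ranks of variable 2: 1, 7, 8, 4, 6, 5, 2, 3
d = r₁ − r₂: 0, 0, 0, 0, 0, 0, 1, -1
d²: 0, 0, 0, 0, 0, 0, 1, 1; Σd² = 2
ρ = 1 − 6·2/(8·63) = 1 − 12/504 = 0.976

0.976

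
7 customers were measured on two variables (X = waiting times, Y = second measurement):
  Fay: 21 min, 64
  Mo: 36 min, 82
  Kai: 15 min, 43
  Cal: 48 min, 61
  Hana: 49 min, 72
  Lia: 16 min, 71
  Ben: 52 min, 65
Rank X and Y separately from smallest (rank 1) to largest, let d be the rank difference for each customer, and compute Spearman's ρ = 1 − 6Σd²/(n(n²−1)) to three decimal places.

Ranks of variable 1: 3, 4, 1, 5, 6, 2, 7
Ranks of variable 2: 3, 7, 1, 2, 6, 5, 4
d = r₁ − r₂: 0, -3, 0, 3, 0, -3, 3
d²: 0, 9, 0, 9, 0, 9, 9; Σd² = 36
ρ = 1 − 6·36/(7·48) = 1 − 216/336 = 0.357

0.357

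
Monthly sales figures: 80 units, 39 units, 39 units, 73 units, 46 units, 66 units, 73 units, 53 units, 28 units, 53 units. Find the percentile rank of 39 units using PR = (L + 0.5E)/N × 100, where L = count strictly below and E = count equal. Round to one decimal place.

N = 10.
Strictly below 39: 1. Equal to 39: 2.
PR = (1 + 0.5·2)/10 × 100 = 20.0

20.0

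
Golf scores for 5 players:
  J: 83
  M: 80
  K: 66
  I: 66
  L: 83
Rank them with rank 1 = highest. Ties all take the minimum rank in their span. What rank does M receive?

3

Sorted (descending): 83, 83, 80, 66, 66
The 2 values of 83 occupy positions 1–2 → each gets rank 1.
The 2 values of 66 occupy positions 4–5 → each gets rank 4.
M has value 80 → rank 3.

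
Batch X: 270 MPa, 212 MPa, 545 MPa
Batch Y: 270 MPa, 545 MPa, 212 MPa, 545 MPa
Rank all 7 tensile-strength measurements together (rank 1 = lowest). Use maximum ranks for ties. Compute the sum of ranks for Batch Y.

Sorted (ascending): 212, 212, 270, 270, 545, 545, 545
The 2 values of 212 occupy positions 1–2 → each gets rank 2.
The 2 values of 270 occupy positions 3–4 → each gets rank 4.
The 3 values of 545 occupy positions 5–7 → each gets rank 7.
Batch Y values → pooled ranks: 270→4, 545→7, 212→2, 545→7
Rank sum = 4 + 7 + 2 + 7 = 20

20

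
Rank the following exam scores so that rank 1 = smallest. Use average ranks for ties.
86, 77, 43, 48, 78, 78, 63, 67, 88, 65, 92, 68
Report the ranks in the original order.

10, 7, 1, 2, 8.5, 8.5, 3, 5, 11, 4, 12, 6

Sorted (ascending): 43, 48, 63, 65, 67, 68, 77, 78, 78, 86, 88, 92
The 2 values of 78 occupy positions 8–9 → average rank (8+9)/2 = 8.5.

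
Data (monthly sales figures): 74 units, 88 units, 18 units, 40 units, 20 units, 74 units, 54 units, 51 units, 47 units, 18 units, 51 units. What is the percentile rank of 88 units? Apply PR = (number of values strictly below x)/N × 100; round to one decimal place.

90.9

N = 11.
Strictly below 88: 10. Equal to 88: 1.
PR = 10/11 × 100 = 90.9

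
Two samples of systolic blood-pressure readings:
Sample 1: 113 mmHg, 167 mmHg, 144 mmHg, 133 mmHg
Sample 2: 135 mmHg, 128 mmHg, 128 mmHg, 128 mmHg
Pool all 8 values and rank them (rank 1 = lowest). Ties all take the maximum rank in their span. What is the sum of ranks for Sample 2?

18

Sorted (ascending): 113, 128, 128, 128, 133, 135, 144, 167
The 3 values of 128 occupy positions 2–4 → each gets rank 4.
Sample 2 values → pooled ranks: 135→6, 128→4, 128→4, 128→4
Rank sum = 6 + 4 + 4 + 4 = 18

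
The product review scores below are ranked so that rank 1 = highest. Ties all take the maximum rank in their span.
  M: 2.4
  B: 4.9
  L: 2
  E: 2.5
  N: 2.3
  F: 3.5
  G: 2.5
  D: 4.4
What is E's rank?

Sorted (descending): 4.9, 4.4, 3.5, 2.5, 2.5, 2.4, 2.3, 2
The 2 values of 2.5 occupy positions 4–5 → each gets rank 5.
E has value 2.5 → rank 5.

5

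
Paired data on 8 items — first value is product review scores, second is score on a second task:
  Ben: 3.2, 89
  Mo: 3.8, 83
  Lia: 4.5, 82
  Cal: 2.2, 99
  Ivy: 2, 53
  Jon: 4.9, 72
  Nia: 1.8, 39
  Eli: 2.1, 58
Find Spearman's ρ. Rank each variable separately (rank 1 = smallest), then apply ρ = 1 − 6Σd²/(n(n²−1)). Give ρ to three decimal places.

Ranks of variable 1: 5, 6, 7, 4, 2, 8, 1, 3
Ranks of variable 2: 7, 6, 5, 8, 2, 4, 1, 3
d = r₁ − r₂: -2, 0, 2, -4, 0, 4, 0, 0
d²: 4, 0, 4, 16, 0, 16, 0, 0; Σd² = 40
ρ = 1 − 6·40/(8·63) = 1 − 240/504 = 0.524

0.524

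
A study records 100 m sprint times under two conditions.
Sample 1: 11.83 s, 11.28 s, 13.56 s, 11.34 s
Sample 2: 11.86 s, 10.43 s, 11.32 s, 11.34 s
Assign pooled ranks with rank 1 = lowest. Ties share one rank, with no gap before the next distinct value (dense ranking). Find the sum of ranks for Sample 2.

Sorted (ascending): 10.43, 11.28, 11.32, 11.34, 11.34, 11.83, 11.86, 13.56
The 2 values of 11.34 share dense rank 4.
Remaining distinct values take the next consecutive integers.
Sample 2 values → pooled ranks: 11.86→6, 10.43→1, 11.32→3, 11.34→4
Rank sum = 6 + 1 + 3 + 4 = 14

14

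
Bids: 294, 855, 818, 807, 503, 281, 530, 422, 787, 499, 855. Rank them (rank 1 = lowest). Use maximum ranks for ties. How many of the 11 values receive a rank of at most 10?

Sorted (ascending): 281, 294, 422, 499, 503, 530, 787, 807, 818, 855, 855
The 2 values of 855 occupy positions 10–11 → each gets rank 11.
Ranks ≤ 10: {1, 2, 3, 4, 5, 6, 7, 8, 9} → 9 values.

9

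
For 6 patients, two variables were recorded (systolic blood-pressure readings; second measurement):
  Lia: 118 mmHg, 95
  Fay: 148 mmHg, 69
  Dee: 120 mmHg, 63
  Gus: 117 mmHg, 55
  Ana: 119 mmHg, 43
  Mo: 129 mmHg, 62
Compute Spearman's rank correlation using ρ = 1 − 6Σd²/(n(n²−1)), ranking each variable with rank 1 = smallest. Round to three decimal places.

0.257

Ranks of variable 1: 2, 6, 4, 1, 3, 5
Ranks of variable 2: 6, 5, 4, 2, 1, 3
d = r₁ − r₂: -4, 1, 0, -1, 2, 2
d²: 16, 1, 0, 1, 4, 4; Σd² = 26
ρ = 1 − 6·26/(6·35) = 1 − 156/210 = 0.257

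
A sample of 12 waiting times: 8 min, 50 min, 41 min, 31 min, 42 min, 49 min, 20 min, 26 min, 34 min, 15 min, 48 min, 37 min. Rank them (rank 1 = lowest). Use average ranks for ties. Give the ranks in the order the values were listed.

Sorted (ascending): 8, 15, 20, 26, 31, 34, 37, 41, 42, 48, 49, 50
No ties — each value takes its position as its rank.

1, 12, 8, 5, 9, 11, 3, 4, 6, 2, 10, 7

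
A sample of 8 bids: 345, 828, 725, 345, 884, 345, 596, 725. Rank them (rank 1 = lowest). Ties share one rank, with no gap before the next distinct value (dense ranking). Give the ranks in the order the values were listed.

Sorted (ascending): 345, 345, 345, 596, 725, 725, 828, 884
The 3 values of 345 share dense rank 1.
The 2 values of 725 share dense rank 3.
Remaining distinct values take the next consecutive integers.

1, 4, 3, 1, 5, 1, 2, 3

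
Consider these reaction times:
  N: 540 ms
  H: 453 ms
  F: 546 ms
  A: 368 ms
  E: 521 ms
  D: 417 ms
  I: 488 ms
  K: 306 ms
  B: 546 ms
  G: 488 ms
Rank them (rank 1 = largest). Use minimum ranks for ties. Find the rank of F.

1

Sorted (descending): 546, 546, 540, 521, 488, 488, 453, 417, 368, 306
The 2 values of 546 occupy positions 1–2 → each gets rank 1.
The 2 values of 488 occupy positions 5–6 → each gets rank 5.
F has value 546 ms → rank 1.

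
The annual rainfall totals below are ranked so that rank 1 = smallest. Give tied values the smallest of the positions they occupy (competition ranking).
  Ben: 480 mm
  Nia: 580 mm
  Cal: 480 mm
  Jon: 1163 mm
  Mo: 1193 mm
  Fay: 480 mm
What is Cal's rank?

Sorted (ascending): 480, 480, 480, 580, 1163, 1193
The 3 values of 480 occupy positions 1–3 → each gets rank 1.
Cal has value 480 mm → rank 1.

1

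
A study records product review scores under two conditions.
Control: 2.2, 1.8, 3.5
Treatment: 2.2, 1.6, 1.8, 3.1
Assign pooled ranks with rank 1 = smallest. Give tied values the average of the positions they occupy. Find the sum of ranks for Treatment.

Sorted (ascending): 1.6, 1.8, 1.8, 2.2, 2.2, 3.1, 3.5
The 2 values of 1.8 occupy positions 2–3 → average rank (2+3)/2 = 2.5.
The 2 values of 2.2 occupy positions 4–5 → average rank (4+5)/2 = 4.5.
Treatment values → pooled ranks: 2.2→4.5, 1.6→1, 1.8→2.5, 3.1→6
Rank sum = 4.5 + 1 + 2.5 + 6 = 14

14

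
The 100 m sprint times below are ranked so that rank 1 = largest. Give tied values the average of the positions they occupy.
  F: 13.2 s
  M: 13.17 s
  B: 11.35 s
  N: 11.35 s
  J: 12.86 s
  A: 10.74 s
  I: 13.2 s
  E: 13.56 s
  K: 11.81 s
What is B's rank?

Sorted (descending): 13.56, 13.2, 13.2, 13.17, 12.86, 11.81, 11.35, 11.35, 10.74
The 2 values of 13.2 occupy positions 2–3 → average rank (2+3)/2 = 2.5.
The 2 values of 11.35 occupy positions 7–8 → average rank (7+8)/2 = 7.5.
B has value 11.35 s → rank 7.5.

7.5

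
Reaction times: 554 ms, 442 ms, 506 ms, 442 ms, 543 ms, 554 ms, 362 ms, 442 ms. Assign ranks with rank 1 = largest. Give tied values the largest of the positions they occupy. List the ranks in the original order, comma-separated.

Sorted (descending): 554, 554, 543, 506, 442, 442, 442, 362
The 2 values of 554 occupy positions 1–2 → each gets rank 2.
The 3 values of 442 occupy positions 5–7 → each gets rank 7.

2, 7, 4, 7, 3, 2, 8, 7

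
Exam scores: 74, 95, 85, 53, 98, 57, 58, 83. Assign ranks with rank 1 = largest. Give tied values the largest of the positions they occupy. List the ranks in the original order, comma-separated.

5, 2, 3, 8, 1, 7, 6, 4

Sorted (descending): 98, 95, 85, 83, 74, 58, 57, 53
No ties — each value takes its position as its rank.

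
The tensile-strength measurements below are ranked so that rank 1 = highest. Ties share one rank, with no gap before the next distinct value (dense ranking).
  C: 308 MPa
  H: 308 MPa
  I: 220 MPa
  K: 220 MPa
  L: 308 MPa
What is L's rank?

Sorted (descending): 308, 308, 308, 220, 220
The 3 values of 308 share dense rank 1.
The 2 values of 220 share dense rank 2.
L has value 308 MPa → rank 1.

1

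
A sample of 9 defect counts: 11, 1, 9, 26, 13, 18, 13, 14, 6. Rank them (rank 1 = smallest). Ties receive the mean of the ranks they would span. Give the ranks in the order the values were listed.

4, 1, 3, 9, 5.5, 8, 5.5, 7, 2

Sorted (ascending): 1, 6, 9, 11, 13, 13, 14, 18, 26
The 2 values of 13 occupy positions 5–6 → average rank (5+6)/2 = 5.5.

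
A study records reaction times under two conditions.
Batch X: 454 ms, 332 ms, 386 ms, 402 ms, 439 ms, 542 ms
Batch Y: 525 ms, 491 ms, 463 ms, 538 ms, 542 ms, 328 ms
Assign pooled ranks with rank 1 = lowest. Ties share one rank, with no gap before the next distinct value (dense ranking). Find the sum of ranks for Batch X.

Sorted (ascending): 328, 332, 386, 402, 439, 454, 463, 491, 525, 538, 542, 542
The 2 values of 542 share dense rank 11.
Remaining distinct values take the next consecutive integers.
Batch X values → pooled ranks: 454→6, 332→2, 386→3, 402→4, 439→5, 542→11
Rank sum = 6 + 2 + 3 + 4 + 5 + 11 = 31

31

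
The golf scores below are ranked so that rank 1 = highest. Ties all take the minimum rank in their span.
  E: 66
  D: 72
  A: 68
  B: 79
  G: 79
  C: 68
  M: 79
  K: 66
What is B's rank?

1

Sorted (descending): 79, 79, 79, 72, 68, 68, 66, 66
The 3 values of 79 occupy positions 1–3 → each gets rank 1.
The 2 values of 68 occupy positions 5–6 → each gets rank 5.
The 2 values of 66 occupy positions 7–8 → each gets rank 7.
B has value 79 → rank 1.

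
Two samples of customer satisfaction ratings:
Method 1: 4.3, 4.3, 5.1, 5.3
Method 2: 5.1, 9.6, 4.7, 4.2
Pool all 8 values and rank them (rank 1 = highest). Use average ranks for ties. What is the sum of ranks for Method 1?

Sorted (descending): 9.6, 5.3, 5.1, 5.1, 4.7, 4.3, 4.3, 4.2
The 2 values of 5.1 occupy positions 3–4 → average rank (3+4)/2 = 3.5.
The 2 values of 4.3 occupy positions 6–7 → average rank (6+7)/2 = 6.5.
Method 1 values → pooled ranks: 4.3→6.5, 4.3→6.5, 5.1→3.5, 5.3→2
Rank sum = 6.5 + 6.5 + 3.5 + 2 = 18.5

18.5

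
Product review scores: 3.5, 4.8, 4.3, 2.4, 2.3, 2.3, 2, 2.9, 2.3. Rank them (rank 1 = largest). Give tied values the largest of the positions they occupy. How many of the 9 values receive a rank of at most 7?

Sorted (descending): 4.8, 4.3, 3.5, 2.9, 2.4, 2.3, 2.3, 2.3, 2
The 3 values of 2.3 occupy positions 6–8 → each gets rank 8.
Ranks ≤ 7: {1, 2, 3, 4, 5} → 5 values.

5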